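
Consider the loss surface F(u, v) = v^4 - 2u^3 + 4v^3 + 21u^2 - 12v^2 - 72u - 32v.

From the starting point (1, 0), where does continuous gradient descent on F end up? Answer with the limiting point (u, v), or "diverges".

(3, 2)

F is separable, so gradient descent decouples: u follows -∂F/∂u, v follows -∂F/∂v.
∂F/∂u = -6(u - 4)(u - 3); at u=1 this is -36, so u increases.
∂F/∂v = 4(v - 2)(v + 1)(v + 4); at v=0 this is -32, so v increases.
u converges to its nearest critical value 3 (a local min of the u-part); v converges to 2. The iterate converges to (3, 2).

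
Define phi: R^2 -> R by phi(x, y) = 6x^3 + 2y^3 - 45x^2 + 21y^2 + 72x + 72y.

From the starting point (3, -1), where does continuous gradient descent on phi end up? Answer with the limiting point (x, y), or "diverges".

(4, -3)

phi is separable, so gradient descent decouples: x follows -∂phi/∂x, y follows -∂phi/∂y.
∂phi/∂x = 18(x - 4)(x - 1); at x=3 this is -36, so x increases.
∂phi/∂y = 6(y + 3)(y + 4); at y=-1 this is 36, so y decreases.
x converges to its nearest critical value 4 (a local min of the x-part); y converges to -3. The iterate converges to (4, -3).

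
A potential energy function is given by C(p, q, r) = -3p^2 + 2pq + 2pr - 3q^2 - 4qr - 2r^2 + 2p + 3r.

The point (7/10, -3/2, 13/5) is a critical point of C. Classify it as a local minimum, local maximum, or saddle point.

The Hessian is constant: H = [[-6, 2, 2], [2, -6, -4], [2, -4, -4]].
Leading principal minors: Δ₁ = -6, Δ₂ = 32, Δ₃ = -40.
The minors alternate sign starting negative (−, +, −), so H is negative definite: a local maximum.

local maximum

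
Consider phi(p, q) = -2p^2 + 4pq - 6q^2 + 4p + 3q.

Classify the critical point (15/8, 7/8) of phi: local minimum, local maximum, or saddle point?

The Hessian of phi is constant: H = [[-4, 4], [4, -12]].
det(H) = (-4)·(-12) − 4² = 32.
det(H) > 0 and tr(H) = -16 < 0, so H is negative definite and the point is a local maximum.

local maximum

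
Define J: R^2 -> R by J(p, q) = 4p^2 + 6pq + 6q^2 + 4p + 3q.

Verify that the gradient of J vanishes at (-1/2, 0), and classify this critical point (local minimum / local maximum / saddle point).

local minimum

∇J = (8p + 6q + 4, 6p + 12q + 3); substituting (-1/2, 0) gives ∇J = (0, 0), so (-1/2, 0) is indeed a critical point.
The Hessian of J is constant: H = [[8, 6], [6, 12]].
det(H) = 8·12 − 6² = 60.
det(H) > 0 and tr(H) = 20 > 0, so H is positive definite and the point is a local minimum.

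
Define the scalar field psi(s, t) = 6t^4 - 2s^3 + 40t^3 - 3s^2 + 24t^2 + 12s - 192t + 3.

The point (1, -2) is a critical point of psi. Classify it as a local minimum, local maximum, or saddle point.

The mixed partial ∂²psi/∂s∂t is 0, so the Hessian at any point is diag(psi_ss, psi_tt) = diag(-6(2s + 1), 24(3t^2 + 10t + 2)).
At (1, -2): H = diag(-18, -144).
Both eigenvalues are negative, so H is negative definite: a local maximum.

local maximum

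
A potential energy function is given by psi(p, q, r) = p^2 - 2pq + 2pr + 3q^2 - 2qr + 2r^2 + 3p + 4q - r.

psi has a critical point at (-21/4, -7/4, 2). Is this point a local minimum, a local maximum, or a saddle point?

local minimum

The Hessian is constant: H = [[2, -2, 2], [-2, 6, -2], [2, -2, 4]].
Leading principal minors: Δ₁ = 2, Δ₂ = 8, Δ₃ = 16.
All leading minors are positive, so H is positive definite: a local minimum.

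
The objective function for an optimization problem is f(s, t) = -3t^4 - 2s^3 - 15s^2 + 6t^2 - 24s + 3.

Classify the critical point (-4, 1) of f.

saddle point

The mixed partial ∂²f/∂s∂t is 0, so the Hessian at any point is diag(f_ss, f_tt) = diag(-6(2s + 5), 12(-3t^2 + 1)).
At (-4, 1): H = diag(18, -24).
The eigenvalues have opposite signs, so H is indefinite: a saddle point.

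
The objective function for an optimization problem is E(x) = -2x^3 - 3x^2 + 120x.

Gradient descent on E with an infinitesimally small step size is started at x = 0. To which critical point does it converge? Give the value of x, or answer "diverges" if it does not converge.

E'(x) = -6(x - 4)(x + 5), so E'(0) = 120.
Gradient descent moves in the -E' direction, i.e. x is decreasing.
The nearest critical point in that direction is x = -5, where E'' = 54 > 0 (a local minimum). The iterate converges there.

-5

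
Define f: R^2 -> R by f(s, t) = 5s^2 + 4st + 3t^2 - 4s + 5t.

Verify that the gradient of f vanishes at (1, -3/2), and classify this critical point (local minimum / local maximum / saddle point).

∇f = (10s + 4t - 4, 4s + 6t + 5); substituting (1, -3/2) gives ∇f = (0, 0), so (1, -3/2) is indeed a critical point.
The Hessian of f is constant: H = [[10, 4], [4, 6]].
det(H) = 10·6 − 4² = 44.
det(H) > 0 and tr(H) = 16 > 0, so H is positive definite and the point is a local minimum.

local minimum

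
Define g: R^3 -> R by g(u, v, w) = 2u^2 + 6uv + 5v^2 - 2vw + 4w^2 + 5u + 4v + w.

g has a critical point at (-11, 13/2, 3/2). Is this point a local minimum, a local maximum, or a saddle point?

The Hessian is constant: H = [[4, 6, 0], [6, 10, -2], [0, -2, 8]].
Leading principal minors: Δ₁ = 4, Δ₂ = 4, Δ₃ = 16.
All leading minors are positive, so H is positive definite: a local minimum.

local minimum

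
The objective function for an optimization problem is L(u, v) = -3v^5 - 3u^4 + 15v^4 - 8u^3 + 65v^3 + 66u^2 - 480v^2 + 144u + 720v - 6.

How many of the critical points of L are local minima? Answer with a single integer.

2

L separates as a function of u plus a function of v, so ∇L=0 decouples.
∂L/∂u = -12(u - 3)(u + 1)(u + 4) = 0 at u ∈ {-4, -1, 3}; ∂L/∂v = -15(v - 4)(v - 3)(v - 1)(v + 4) = 0 at v ∈ {-4, 1, 3, 4}.
The Hessian is diagonal: diag(L_uu, L_vv). Second derivatives: L_uu(-4)=-252, L_uu(-1)=144, L_uu(3)=-336; L_vv(-4)=4200, L_vv(1)=-450, L_vv(3)=210, L_vv(4)=-360.
Local minima occur where both diagonal entries positive: (-1, -4), (-1, 3). Count: 2.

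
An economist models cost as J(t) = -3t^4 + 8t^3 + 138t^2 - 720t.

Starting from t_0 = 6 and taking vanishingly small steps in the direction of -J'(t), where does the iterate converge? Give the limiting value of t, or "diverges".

J'(t) = -12(t - 4)(t - 3)(t + 5), so J'(6) = -792.
Gradient descent moves in the -J' direction, i.e. t is increasing.
There is no critical point above t=6, and J' keeps the same sign, so the iterate runs off to +∞.

diverges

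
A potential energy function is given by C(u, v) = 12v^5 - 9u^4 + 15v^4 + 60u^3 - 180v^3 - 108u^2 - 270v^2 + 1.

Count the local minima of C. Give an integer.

2

C separates as a function of u plus a function of v, so ∇C=0 decouples.
∂C/∂u = -36u(u - 3)(u - 2) = 0 at u ∈ {0, 2, 3}; ∂C/∂v = 60v(v - 3)(v + 1)(v + 3) = 0 at v ∈ {-3, -1, 0, 3}.
The Hessian is diagonal: diag(C_uu, C_vv). Second derivatives: C_uu(0)=-216, C_uu(2)=72, C_uu(3)=-108; C_vv(-3)=-2160, C_vv(-1)=480, C_vv(0)=-540, C_vv(3)=4320.
Local minima occur where both diagonal entries positive: (2, -1), (2, 3). Count: 2.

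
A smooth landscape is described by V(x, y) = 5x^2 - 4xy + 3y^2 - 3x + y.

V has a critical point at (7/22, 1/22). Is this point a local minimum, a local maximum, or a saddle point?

local minimum

The Hessian of V is constant: H = [[10, -4], [-4, 6]].
det(H) = 10·6 − (-4)² = 44.
det(H) > 0 and tr(H) = 16 > 0, so H is positive definite and the point is a local minimum.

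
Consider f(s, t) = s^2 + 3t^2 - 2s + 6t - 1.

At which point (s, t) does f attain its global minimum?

f(s,t) separates as P(s) + Q(t) − 1, so its minimum is min P + min Q − 1.
P'(s) = 2s - 2 vanishes at s ∈ {1}; Q'(t) = 6(t + 1) vanishes at t ∈ {-1}.
Local minima of P (where P''>0): P(1)=-1. Local minima of Q: Q(-1)=-3.
So the global minimum of f is P(1) + Q(-1) − 1 = -1 − 3 − 1 = -5, attained at (1, -1).

(1, -1)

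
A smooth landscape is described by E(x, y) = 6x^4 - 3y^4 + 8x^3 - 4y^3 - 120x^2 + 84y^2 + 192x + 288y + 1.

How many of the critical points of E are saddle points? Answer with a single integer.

E separates as a function of x plus a function of y, so ∇E=0 decouples.
∂E/∂x = 24(x - 2)(x - 1)(x + 4) = 0 at x ∈ {-4, 1, 2}; ∂E/∂y = -12(y - 4)(y + 2)(y + 3) = 0 at y ∈ {-3, -2, 4}.
The Hessian is diagonal: diag(E_xx, E_yy). Second derivatives: E_xx(-4)=720, E_xx(1)=-120, E_xx(2)=144; E_yy(-3)=-84, E_yy(-2)=72, E_yy(4)=-504.
Saddle points occur where the two diagonal entries have opposite signs: (-4, -3), (-4, 4), (1, -2), (2, -3), (2, 4). Count: 5.

5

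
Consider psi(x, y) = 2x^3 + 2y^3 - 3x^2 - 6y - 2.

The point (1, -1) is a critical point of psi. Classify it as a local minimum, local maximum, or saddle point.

The mixed partial ∂²psi/∂x∂y is 0, so the Hessian at any point is diag(psi_xx, psi_yy) = diag(6(2x - 1), 12y).
At (1, -1): H = diag(6, -12).
The eigenvalues have opposite signs, so H is indefinite: a saddle point.

saddle point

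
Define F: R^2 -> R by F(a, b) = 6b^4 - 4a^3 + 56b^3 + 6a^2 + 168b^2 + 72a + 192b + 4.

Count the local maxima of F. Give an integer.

F separates as a function of a plus a function of b, so ∇F=0 decouples.
∂F/∂a = -12(a - 3)(a + 2) = 0 at a ∈ {-2, 3}; ∂F/∂b = 24(b + 1)(b + 2)(b + 4) = 0 at b ∈ {-4, -2, -1}.
The Hessian is diagonal: diag(F_aa, F_bb). Second derivatives: F_aa(-2)=60, F_aa(3)=-60; F_bb(-4)=144, F_bb(-2)=-48, F_bb(-1)=72.
Local maxima occur where both diagonal entries negative: (3, -2). Count: 1.

1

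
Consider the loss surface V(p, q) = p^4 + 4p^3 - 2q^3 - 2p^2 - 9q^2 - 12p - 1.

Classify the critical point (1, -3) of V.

The mixed partial ∂²V/∂p∂q is 0, so the Hessian at any point is diag(V_pp, V_qq) = diag(4(3p^2 + 6p - 1), -6(2q + 3)).
At (1, -3): H = diag(32, 18).
Both eigenvalues are positive, so H is positive definite: a local minimum.

local minimum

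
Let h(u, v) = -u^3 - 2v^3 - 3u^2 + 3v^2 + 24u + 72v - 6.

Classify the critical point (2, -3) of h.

The mixed partial ∂²h/∂u∂v is 0, so the Hessian at any point is diag(h_uu, h_vv) = diag(-6(u + 1), 6(-2v + 1)).
At (2, -3): H = diag(-18, 42).
The eigenvalues have opposite signs, so H is indefinite: a saddle point.

saddle point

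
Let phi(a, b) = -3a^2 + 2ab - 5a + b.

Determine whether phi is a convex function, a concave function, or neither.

neither

phi is quadratic, so its Hessian is the constant matrix H = [[-6, 2], [2, 0]].
det(H) = -4, tr(H) = -6.
det(H) < 0, so H is indefinite: neither convex nor concave.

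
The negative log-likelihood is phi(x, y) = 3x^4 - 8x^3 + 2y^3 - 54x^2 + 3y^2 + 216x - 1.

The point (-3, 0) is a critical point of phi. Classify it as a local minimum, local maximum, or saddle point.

The mixed partial ∂²phi/∂x∂y is 0, so the Hessian at any point is diag(phi_xx, phi_yy) = diag(12(3x^2 - 4x - 9), 6(2y + 1)).
At (-3, 0): H = diag(360, 6).
Both eigenvalues are positive, so H is positive definite: a local minimum.

local minimum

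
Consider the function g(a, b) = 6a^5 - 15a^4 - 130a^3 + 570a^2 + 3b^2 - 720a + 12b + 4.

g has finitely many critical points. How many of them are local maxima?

g separates as a function of a plus a function of b, so ∇g=0 decouples.
∂g/∂a = 30(a - 3)(a - 2)(a - 1)(a + 4) = 0 at a ∈ {-4, 1, 2, 3}; ∂g/∂b = 6(b + 2) = 0 at b ∈ {-2}.
The Hessian is diagonal: diag(g_aa, g_bb). Second derivatives: g_aa(-4)=-6300, g_aa(1)=300, g_aa(2)=-180, g_aa(3)=420; g_bb(-2)=6.
Local maxima occur where both diagonal entries negative: none. Count: 0.

0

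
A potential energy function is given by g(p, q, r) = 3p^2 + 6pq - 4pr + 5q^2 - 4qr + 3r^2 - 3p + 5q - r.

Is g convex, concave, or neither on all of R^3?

convex

g is quadratic, so its Hessian is the constant matrix H = [[6, 6, -4], [6, 10, -4], [-4, -4, 6]].
Leading principal minors: 6, 24, 80.
All positive ⇒ H ≻ 0 ⇒ convex.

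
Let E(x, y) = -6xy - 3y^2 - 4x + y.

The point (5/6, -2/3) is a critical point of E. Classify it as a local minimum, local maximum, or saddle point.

The Hessian of E is constant: H = [[0, -6], [-6, -6]].
det(H) = 0·(-6) − (-6)² = -36.
Since det(H) < 0, H is indefinite and the critical point is a saddle point.

saddle point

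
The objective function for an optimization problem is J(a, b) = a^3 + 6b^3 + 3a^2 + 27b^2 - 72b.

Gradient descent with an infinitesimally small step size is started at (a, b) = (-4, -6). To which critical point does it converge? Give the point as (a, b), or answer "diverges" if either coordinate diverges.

J is separable, so gradient descent decouples: a follows -∂J/∂a, b follows -∂J/∂b.
∂J/∂a = 3a(a + 2); at a=-4 this is 24, so a decreases.
∂J/∂b = 18(b - 1)(b + 4); at b=-6 this is 252, so b decreases.
The a-coordinate has no critical point in that direction and runs off to infinity.

diverges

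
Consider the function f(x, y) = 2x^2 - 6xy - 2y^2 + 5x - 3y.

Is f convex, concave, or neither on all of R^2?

f is quadratic, so its Hessian is the constant matrix H = [[4, -6], [-6, -4]].
det(H) = -52, tr(H) = 0.
det(H) < 0, so H is indefinite: neither convex nor concave.

neither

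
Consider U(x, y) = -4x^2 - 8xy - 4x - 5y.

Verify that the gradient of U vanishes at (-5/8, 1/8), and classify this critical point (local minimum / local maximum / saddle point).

saddle point

∇U = (-8x - 8y - 4, -8x - 5); substituting (-5/8, 1/8) gives ∇U = (0, 0), so (-5/8, 1/8) is indeed a critical point.
The Hessian of U is constant: H = [[-8, -8], [-8, 0]].
det(H) = (-8)·0 − (-8)² = -64.
Since det(H) < 0, H is indefinite and the critical point is a saddle point.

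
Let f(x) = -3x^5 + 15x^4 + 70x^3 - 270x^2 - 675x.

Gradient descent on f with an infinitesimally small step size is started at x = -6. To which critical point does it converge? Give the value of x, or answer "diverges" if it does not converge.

-3

f'(x) = -15(x - 5)(x - 3)(x + 1)(x + 3), so f'(-6) = -22275.
Gradient descent moves in the -f' direction, i.e. x is increasing.
The nearest critical point in that direction is x = -3, where f'' = 1440 > 0 (a local minimum). The iterate converges there.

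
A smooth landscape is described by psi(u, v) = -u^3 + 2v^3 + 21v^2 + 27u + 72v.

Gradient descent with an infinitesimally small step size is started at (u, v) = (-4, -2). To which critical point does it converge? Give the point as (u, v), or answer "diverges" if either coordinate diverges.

(-3, -3)

psi is separable, so gradient descent decouples: u follows -∂psi/∂u, v follows -∂psi/∂v.
∂psi/∂u = -3(u - 3)(u + 3); at u=-4 this is -21, so u increases.
∂psi/∂v = 6(v + 3)(v + 4); at v=-2 this is 12, so v decreases.
u converges to its nearest critical value -3 (a local min of the u-part); v converges to -3. The iterate converges to (-3, -3).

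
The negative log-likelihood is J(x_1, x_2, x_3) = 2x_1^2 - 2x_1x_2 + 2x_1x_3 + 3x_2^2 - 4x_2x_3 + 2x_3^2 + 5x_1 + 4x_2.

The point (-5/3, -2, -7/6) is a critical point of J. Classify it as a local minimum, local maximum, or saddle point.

The Hessian is constant: H = [[4, -2, 2], [-2, 6, -4], [2, -4, 4]].
Leading principal minors: Δ₁ = 4, Δ₂ = 20, Δ₃ = 24.
All leading minors are positive, so H is positive definite: a local minimum.

local minimum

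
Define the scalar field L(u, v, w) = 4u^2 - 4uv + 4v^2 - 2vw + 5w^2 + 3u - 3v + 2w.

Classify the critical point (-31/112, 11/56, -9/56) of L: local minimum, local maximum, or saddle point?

The Hessian is constant: H = [[8, -4, 0], [-4, 8, -2], [0, -2, 10]].
Leading principal minors: Δ₁ = 8, Δ₂ = 48, Δ₃ = 448.
All leading minors are positive, so H is positive definite: a local minimum.

local minimum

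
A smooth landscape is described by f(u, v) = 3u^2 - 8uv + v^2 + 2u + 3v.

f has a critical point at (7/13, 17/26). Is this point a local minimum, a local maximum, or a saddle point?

saddle point

The Hessian of f is constant: H = [[6, -8], [-8, 2]].
det(H) = 6·2 − (-8)² = -52.
Since det(H) < 0, H is indefinite and the critical point is a saddle point.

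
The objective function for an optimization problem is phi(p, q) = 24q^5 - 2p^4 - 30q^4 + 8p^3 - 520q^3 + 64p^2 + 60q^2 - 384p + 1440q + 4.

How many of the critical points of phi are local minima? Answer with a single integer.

2

phi separates as a function of p plus a function of q, so ∇phi=0 decouples.
∂phi/∂p = -8(p - 4)(p - 3)(p + 4) = 0 at p ∈ {-4, 3, 4}; ∂phi/∂q = 120(q - 4)(q - 1)(q + 1)(q + 3) = 0 at q ∈ {-3, -1, 1, 4}.
The Hessian is diagonal: diag(phi_pp, phi_qq). Second derivatives: phi_pp(-4)=-448, phi_pp(3)=56, phi_pp(4)=-64; phi_qq(-3)=-6720, phi_qq(-1)=2400, phi_qq(1)=-2880, phi_qq(4)=12600.
Local minima occur where both diagonal entries positive: (3, -1), (3, 4). Count: 2.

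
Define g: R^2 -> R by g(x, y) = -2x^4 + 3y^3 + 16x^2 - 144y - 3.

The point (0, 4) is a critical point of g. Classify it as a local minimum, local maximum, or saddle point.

The mixed partial ∂²g/∂x∂y is 0, so the Hessian at any point is diag(g_xx, g_yy) = diag(8(-3x^2 + 4), 18y).
At (0, 4): H = diag(32, 72).
Both eigenvalues are positive, so H is positive definite: a local minimum.

local minimum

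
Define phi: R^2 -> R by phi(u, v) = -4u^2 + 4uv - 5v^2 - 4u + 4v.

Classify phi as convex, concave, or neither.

phi is quadratic, so its Hessian is the constant matrix H = [[-8, 4], [4, -10]].
det(H) = 64, tr(H) = -18.
det(H) > 0 and tr(H) < 0, so H is negative definite everywhere: concave.

concave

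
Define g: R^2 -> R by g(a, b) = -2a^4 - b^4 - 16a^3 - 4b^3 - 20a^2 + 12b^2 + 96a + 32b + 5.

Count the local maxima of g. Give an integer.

g separates as a function of a plus a function of b, so ∇g=0 decouples.
∂g/∂a = -8(a - 1)(a + 3)(a + 4) = 0 at a ∈ {-4, -3, 1}; ∂g/∂b = -4(b - 2)(b + 1)(b + 4) = 0 at b ∈ {-4, -1, 2}.
The Hessian is diagonal: diag(g_aa, g_bb). Second derivatives: g_aa(-4)=-40, g_aa(-3)=32, g_aa(1)=-160; g_bb(-4)=-72, g_bb(-1)=36, g_bb(2)=-72.
Local maxima occur where both diagonal entries negative: (-4, -4), (-4, 2), (1, -4), (1, 2). Count: 4.

4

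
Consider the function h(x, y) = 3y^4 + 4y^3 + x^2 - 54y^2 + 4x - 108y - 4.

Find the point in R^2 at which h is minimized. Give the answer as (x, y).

(-2, 3)

h(x,y) separates as P(x) + Q(y) − 4, so its minimum is min P + min Q − 4.
P'(x) = 2x + 4 vanishes at x ∈ {-2}; Q'(y) = 12(y - 3)(y + 1)(y + 3) vanishes at y ∈ {-3, -1, 3}.
Local minima of P (where P''>0): P(-2)=-4. Local minima of Q: Q(-3)=-27, Q(3)=-459.
So the global minimum of h is P(-2) + Q(3) − 4 = -4 − 459 − 4 = -467, attained at (-2, 3).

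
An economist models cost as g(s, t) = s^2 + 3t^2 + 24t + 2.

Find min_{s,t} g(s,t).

-46

g(s,t) separates as P(s) + Q(t) + 2, so its minimum is min P + min Q + 2.
P'(s) = 2s vanishes at s ∈ {0}; Q'(t) = 6(t + 4) vanishes at t ∈ {-4}.
Local minima of P (where P''>0): P(0)=0. Local minima of Q: Q(-4)=-48.
So the global minimum of g is P(0) + Q(-4) + 2 = 0 − 48 + 2 = -46, attained at (0, -4).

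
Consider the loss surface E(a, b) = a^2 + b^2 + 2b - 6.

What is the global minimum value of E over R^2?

E(a,b) separates as P(a) + Q(b) − 6, so its minimum is min P + min Q − 6.
P'(a) = 2a vanishes at a ∈ {0}; Q'(b) = 2b + 2 vanishes at b ∈ {-1}.
Local minima of P (where P''>0): P(0)=0. Local minima of Q: Q(-1)=-1.
So the global minimum of E is P(0) + Q(-1) − 6 = 0 − 1 − 6 = -7, attained at (0, -1).

-7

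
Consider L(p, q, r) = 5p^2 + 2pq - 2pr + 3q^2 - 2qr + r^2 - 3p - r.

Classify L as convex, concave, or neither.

convex

L is quadratic, so its Hessian is the constant matrix H = [[10, 2, -2], [2, 6, -2], [-2, -2, 2]].
Leading principal minors: 10, 56, 64.
All positive ⇒ H ≻ 0 ⇒ convex.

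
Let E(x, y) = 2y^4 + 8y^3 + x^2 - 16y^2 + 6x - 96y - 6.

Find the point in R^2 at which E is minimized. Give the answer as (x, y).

E(x,y) separates as P(x) + Q(y) − 6, so its minimum is min P + min Q − 6.
P'(x) = 2x + 6 vanishes at x ∈ {-3}; Q'(y) = 8(y - 2)(y + 2)(y + 3) vanishes at y ∈ {-3, -2, 2}.
Local minima of P (where P''>0): P(-3)=-9. Local minima of Q: Q(-3)=90, Q(2)=-160.
So the global minimum of E is P(-3) + Q(2) − 6 = -9 − 160 − 6 = -175, attained at (-3, 2).

(-3, 2)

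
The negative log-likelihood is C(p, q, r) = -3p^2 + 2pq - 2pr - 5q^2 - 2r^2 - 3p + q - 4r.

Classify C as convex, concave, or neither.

C is quadratic, so its Hessian is the constant matrix H = [[-6, 2, -2], [2, -10, 0], [-2, 0, -4]].
Leading principal minors: -6, 56, -184.
Signs alternate −, +, − ⇒ H ≺ 0 ⇒ concave.

concave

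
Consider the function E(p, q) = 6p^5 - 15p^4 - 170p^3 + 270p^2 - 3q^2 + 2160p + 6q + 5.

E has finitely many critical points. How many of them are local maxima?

E separates as a function of p plus a function of q, so ∇E=0 decouples.
∂E/∂p = 30(p - 4)(p - 3)(p + 2)(p + 3) = 0 at p ∈ {-3, -2, 3, 4}; ∂E/∂q = -6(q - 1) = 0 at q ∈ {1}.
The Hessian is diagonal: diag(E_pp, E_qq). Second derivatives: E_pp(-3)=-1260, E_pp(-2)=900, E_pp(3)=-900, E_pp(4)=1260; E_qq(1)=-6.
Local maxima occur where both diagonal entries negative: (-3, 1), (3, 1). Count: 2.

2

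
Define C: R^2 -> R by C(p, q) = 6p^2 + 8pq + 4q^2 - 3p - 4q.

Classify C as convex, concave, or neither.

C is quadratic, so its Hessian is the constant matrix H = [[12, 8], [8, 8]].
det(H) = 32, tr(H) = 20.
det(H) > 0 and tr(H) > 0, so H is positive definite everywhere: convex.

convex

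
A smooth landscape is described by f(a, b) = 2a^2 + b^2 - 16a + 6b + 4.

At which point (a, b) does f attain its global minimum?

(4, -3)

f(a,b) separates as P(a) + Q(b) + 4, so its minimum is min P + min Q + 4.
P'(a) = 4a - 16 vanishes at a ∈ {4}; Q'(b) = 2b + 6 vanishes at b ∈ {-3}.
Local minima of P (where P''>0): P(4)=-32. Local minima of Q: Q(-3)=-9.
So the global minimum of f is P(4) + Q(-3) + 4 = -32 − 9 + 4 = -37, attained at (4, -3).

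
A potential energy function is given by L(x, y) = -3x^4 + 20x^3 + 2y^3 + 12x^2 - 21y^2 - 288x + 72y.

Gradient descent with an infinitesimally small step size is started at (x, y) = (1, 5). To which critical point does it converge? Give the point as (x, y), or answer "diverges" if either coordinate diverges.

(3, 4)

L is separable, so gradient descent decouples: x follows -∂L/∂x, y follows -∂L/∂y.
∂L/∂x = -12(x - 4)(x - 3)(x + 2); at x=1 this is -216, so x increases.
∂L/∂y = 6(y - 4)(y - 3); at y=5 this is 12, so y decreases.
x converges to its nearest critical value 3 (a local min of the x-part); y converges to 4. The iterate converges to (3, 4).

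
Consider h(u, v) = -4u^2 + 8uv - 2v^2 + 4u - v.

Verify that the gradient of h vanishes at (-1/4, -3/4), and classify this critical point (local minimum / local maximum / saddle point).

∇h = (-8u + 8v + 4, 8u - 4v - 1); substituting (-1/4, -3/4) gives ∇h = (0, 0), so (-1/4, -3/4) is indeed a critical point.
The Hessian of h is constant: H = [[-8, 8], [8, -4]].
det(H) = (-8)·(-4) − 8² = -32.
Since det(H) < 0, H is indefinite and the critical point is a saddle point.

saddle point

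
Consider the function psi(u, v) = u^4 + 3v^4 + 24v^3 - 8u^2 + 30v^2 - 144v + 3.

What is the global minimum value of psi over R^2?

psi(u,v) separates as P(u) + Q(v) + 3, so its minimum is min P + min Q + 3.
P'(u) = 4u(u - 2)(u + 2) vanishes at u ∈ {-2, 0, 2}; Q'(v) = 12(v - 1)(v + 3)(v + 4) vanishes at v ∈ {-4, -3, 1}.
Local minima of P (where P''>0): P(-2)=-16, P(2)=-16. Local minima of Q: Q(-4)=288, Q(1)=-87.
So the global minimum of psi is P(-2) + Q(1) + 3 = -16 − 87 + 3 = -100, attained at (-2, 1).

-100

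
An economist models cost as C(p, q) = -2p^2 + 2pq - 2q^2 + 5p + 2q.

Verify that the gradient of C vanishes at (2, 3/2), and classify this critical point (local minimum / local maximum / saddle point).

∇C = (-4p + 2q + 5, 2p - 4q + 2); substituting (2, 3/2) gives ∇C = (0, 0), so (2, 3/2) is indeed a critical point.
The Hessian of C is constant: H = [[-4, 2], [2, -4]].
det(H) = (-4)·(-4) − 2² = 12.
det(H) > 0 and tr(H) = -8 < 0, so H is negative definite and the point is a local maximum.

local maximum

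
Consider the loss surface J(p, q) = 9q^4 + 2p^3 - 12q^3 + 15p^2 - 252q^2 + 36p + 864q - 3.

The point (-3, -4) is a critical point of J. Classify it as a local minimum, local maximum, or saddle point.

The mixed partial ∂²J/∂p∂q is 0, so the Hessian at any point is diag(J_pp, J_qq) = diag(6(2p + 5), 36(3q^2 - 2q - 14)).
At (-3, -4): H = diag(-6, 1512).
The eigenvalues have opposite signs, so H is indefinite: a saddle point.

saddle point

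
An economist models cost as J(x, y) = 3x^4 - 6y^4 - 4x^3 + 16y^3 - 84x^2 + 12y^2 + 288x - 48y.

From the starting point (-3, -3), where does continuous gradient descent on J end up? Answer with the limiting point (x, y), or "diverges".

diverges

J is separable, so gradient descent decouples: x follows -∂J/∂x, y follows -∂J/∂y.
∂J/∂x = 12(x - 3)(x - 2)(x + 4); at x=-3 this is 360, so x decreases.
∂J/∂y = -24(y - 2)(y - 1)(y + 1); at y=-3 this is 960, so y decreases.
The y-coordinate has no critical point in that direction and runs off to infinity.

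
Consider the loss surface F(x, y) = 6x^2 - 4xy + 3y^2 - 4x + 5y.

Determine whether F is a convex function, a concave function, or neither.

F is quadratic, so its Hessian is the constant matrix H = [[12, -4], [-4, 6]].
det(H) = 56, tr(H) = 18.
det(H) > 0 and tr(H) > 0, so H is positive definite everywhere: convex.

convex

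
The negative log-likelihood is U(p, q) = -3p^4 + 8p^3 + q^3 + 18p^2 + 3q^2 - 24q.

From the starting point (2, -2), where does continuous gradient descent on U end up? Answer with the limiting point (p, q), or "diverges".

U is separable, so gradient descent decouples: p follows -∂U/∂p, q follows -∂U/∂q.
∂U/∂p = -12p(p - 3)(p + 1); at p=2 this is 72, so p decreases.
∂U/∂q = 3(q - 2)(q + 4); at q=-2 this is -24, so q increases.
p converges to its nearest critical value 0 (a local min of the p-part); q converges to 2. The iterate converges to (0, 2).

(0, 2)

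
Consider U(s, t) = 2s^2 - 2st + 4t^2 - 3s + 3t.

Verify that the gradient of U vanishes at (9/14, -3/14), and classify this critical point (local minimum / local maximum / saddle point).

∇U = (4s - 2t - 3, -2s + 8t + 3); substituting (9/14, -3/14) gives ∇U = (0, 0), so (9/14, -3/14) is indeed a critical point.
The Hessian of U is constant: H = [[4, -2], [-2, 8]].
det(H) = 4·8 − (-2)² = 28.
det(H) > 0 and tr(H) = 12 > 0, so H is positive definite and the point is a local minimum.

local minimum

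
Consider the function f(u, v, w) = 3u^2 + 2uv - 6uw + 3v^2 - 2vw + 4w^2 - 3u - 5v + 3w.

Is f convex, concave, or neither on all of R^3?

f is quadratic, so its Hessian is the constant matrix H = [[6, 2, -6], [2, 6, -2], [-6, -2, 8]].
Leading principal minors: 6, 32, 64.
All positive ⇒ H ≻ 0 ⇒ convex.

convex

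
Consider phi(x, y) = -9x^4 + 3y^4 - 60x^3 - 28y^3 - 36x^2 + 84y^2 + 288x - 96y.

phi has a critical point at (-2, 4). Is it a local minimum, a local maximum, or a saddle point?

local minimum

The mixed partial ∂²phi/∂x∂y is 0, so the Hessian at any point is diag(phi_xx, phi_yy) = diag(-36(3x^2 + 10x + 2), 12(3y^2 - 14y + 14)).
At (-2, 4): H = diag(216, 72).
Both eigenvalues are positive, so H is positive definite: a local minimum.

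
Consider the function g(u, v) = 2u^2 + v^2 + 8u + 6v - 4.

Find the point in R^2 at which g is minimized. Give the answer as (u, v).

g(u,v) separates as P(u) + Q(v) − 4, so its minimum is min P + min Q − 4.
P'(u) = 4u + 8 vanishes at u ∈ {-2}; Q'(v) = 2v + 6 vanishes at v ∈ {-3}.
Local minima of P (where P''>0): P(-2)=-8. Local minima of Q: Q(-3)=-9.
So the global minimum of g is P(-2) + Q(-3) − 4 = -8 − 9 − 4 = -21, attained at (-2, -3).

(-2, -3)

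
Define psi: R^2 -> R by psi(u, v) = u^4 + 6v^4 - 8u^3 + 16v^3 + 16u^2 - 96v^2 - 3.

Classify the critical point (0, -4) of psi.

The mixed partial ∂²psi/∂u∂v is 0, so the Hessian at any point is diag(psi_uu, psi_vv) = diag(4(3u^2 - 12u + 8), 24(3v^2 + 4v - 8)).
At (0, -4): H = diag(32, 576).
Both eigenvalues are positive, so H is positive definite: a local minimum.

local minimum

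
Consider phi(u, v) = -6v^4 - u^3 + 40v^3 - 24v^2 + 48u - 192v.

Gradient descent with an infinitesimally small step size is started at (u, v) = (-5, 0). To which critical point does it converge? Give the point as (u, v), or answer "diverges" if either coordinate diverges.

phi is separable, so gradient descent decouples: u follows -∂phi/∂u, v follows -∂phi/∂v.
∂phi/∂u = -3(u - 4)(u + 4); at u=-5 this is -27, so u increases.
∂phi/∂v = -24(v - 4)(v - 2)(v + 1); at v=0 this is -192, so v increases.
u converges to its nearest critical value -4 (a local min of the u-part); v converges to 2. The iterate converges to (-4, 2).

(-4, 2)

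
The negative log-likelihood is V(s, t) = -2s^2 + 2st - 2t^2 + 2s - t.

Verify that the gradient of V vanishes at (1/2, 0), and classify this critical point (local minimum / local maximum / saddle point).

∇V = (-4s + 2t + 2, 2s - 4t - 1); substituting (1/2, 0) gives ∇V = (0, 0), so (1/2, 0) is indeed a critical point.
The Hessian of V is constant: H = [[-4, 2], [2, -4]].
det(H) = (-4)·(-4) − 2² = 12.
det(H) > 0 and tr(H) = -8 < 0, so H is negative definite and the point is a local maximum.

local maximum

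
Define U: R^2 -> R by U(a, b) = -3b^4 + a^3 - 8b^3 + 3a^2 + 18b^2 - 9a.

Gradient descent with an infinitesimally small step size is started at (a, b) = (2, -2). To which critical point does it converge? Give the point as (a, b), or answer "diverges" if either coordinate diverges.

U is separable, so gradient descent decouples: a follows -∂U/∂a, b follows -∂U/∂b.
∂U/∂a = 3(a - 1)(a + 3); at a=2 this is 15, so a decreases.
∂U/∂b = -12b(b - 1)(b + 3); at b=-2 this is -72, so b increases.
a converges to its nearest critical value 1 (a local min of the a-part); b converges to 0. The iterate converges to (1, 0).

(1, 0)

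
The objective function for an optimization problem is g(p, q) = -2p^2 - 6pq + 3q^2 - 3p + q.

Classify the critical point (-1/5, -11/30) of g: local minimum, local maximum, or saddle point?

The Hessian of g is constant: H = [[-4, -6], [-6, 6]].
det(H) = (-4)·6 − (-6)² = -60.
Since det(H) < 0, H is indefinite and the critical point is a saddle point.

saddle point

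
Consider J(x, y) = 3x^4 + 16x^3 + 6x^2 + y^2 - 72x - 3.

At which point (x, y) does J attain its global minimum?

J(x,y) separates as P(x) + Q(y) − 3, so its minimum is min P + min Q − 3.
P'(x) = 12(x - 1)(x + 2)(x + 3) vanishes at x ∈ {-3, -2, 1}; Q'(y) = 2y vanishes at y ∈ {0}.
Local minima of P (where P''>0): P(-3)=81, P(1)=-47. Local minima of Q: Q(0)=0.
So the global minimum of J is P(1) + Q(0) − 3 = -47 + 0 − 3 = -50, attained at (1, 0).

(1, 0)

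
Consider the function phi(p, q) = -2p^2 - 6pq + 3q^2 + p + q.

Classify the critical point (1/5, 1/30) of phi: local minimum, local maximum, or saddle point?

saddle point

The Hessian of phi is constant: H = [[-4, -6], [-6, 6]].
det(H) = (-4)·6 − (-6)² = -60.
Since det(H) < 0, H is indefinite and the critical point is a saddle point.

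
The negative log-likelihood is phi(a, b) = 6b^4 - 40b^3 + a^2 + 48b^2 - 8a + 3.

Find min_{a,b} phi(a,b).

-269

phi(a,b) separates as P(a) + Q(b) + 3, so its minimum is min P + min Q + 3.
P'(a) = 2a - 8 vanishes at a ∈ {4}; Q'(b) = 24b(b - 4)(b - 1) vanishes at b ∈ {0, 1, 4}.
Local minima of P (where P''>0): P(4)=-16. Local minima of Q: Q(0)=0, Q(4)=-256.
So the global minimum of phi is P(4) + Q(4) + 3 = -16 − 256 + 3 = -269, attained at (4, 4).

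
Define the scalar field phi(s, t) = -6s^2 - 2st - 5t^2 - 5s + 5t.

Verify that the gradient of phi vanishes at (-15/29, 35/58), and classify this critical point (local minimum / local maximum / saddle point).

local maximum

∇phi = (-12s - 2t - 5, -2s - 10t + 5); substituting (-15/29, 35/58) gives ∇phi = (0, 0), so (-15/29, 35/58) is indeed a critical point.
The Hessian of phi is constant: H = [[-12, -2], [-2, -10]].
det(H) = (-12)·(-10) − (-2)² = 116.
det(H) > 0 and tr(H) = -22 < 0, so H is negative definite and the point is a local maximum.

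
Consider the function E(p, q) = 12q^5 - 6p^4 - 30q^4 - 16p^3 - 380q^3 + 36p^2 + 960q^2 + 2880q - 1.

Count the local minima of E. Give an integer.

E separates as a function of p plus a function of q, so ∇E=0 decouples.
∂E/∂p = -24p(p - 1)(p + 3) = 0 at p ∈ {-3, 0, 1}; ∂E/∂q = 60(q - 4)(q - 3)(q + 1)(q + 4) = 0 at q ∈ {-4, -1, 3, 4}.
The Hessian is diagonal: diag(E_pp, E_qq). Second derivatives: E_pp(-3)=-288, E_pp(0)=72, E_pp(1)=-96; E_qq(-4)=-10080, E_qq(-1)=3600, E_qq(3)=-1680, E_qq(4)=2400.
Local minima occur where both diagonal entries positive: (0, -1), (0, 4). Count: 2.

2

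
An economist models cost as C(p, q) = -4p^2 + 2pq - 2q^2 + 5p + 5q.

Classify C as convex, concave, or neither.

C is quadratic, so its Hessian is the constant matrix H = [[-8, 2], [2, -4]].
det(H) = 28, tr(H) = -12.
det(H) > 0 and tr(H) < 0, so H is negative definite everywhere: concave.

concave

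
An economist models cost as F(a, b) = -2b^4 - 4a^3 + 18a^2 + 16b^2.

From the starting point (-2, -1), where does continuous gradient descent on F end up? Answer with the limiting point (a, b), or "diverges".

F is separable, so gradient descent decouples: a follows -∂F/∂a, b follows -∂F/∂b.
∂F/∂a = -12a(a - 3); at a=-2 this is -120, so a increases.
∂F/∂b = -8b(b - 2)(b + 2); at b=-1 this is -24, so b increases.
a converges to its nearest critical value 0 (a local min of the a-part); b converges to 0. The iterate converges to (0, 0).

(0, 0)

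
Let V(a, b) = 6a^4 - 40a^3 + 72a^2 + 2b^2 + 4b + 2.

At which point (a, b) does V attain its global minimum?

V(a,b) separates as P(a) + Q(b) + 2, so its minimum is min P + min Q + 2.
P'(a) = 24a(a - 3)(a - 2) vanishes at a ∈ {0, 2, 3}; Q'(b) = 4b + 4 vanishes at b ∈ {-1}.
Local minima of P (where P''>0): P(0)=0, P(3)=54. Local minima of Q: Q(-1)=-2.
So the global minimum of V is P(0) + Q(-1) + 2 = 0 − 2 + 2 = 0, attained at (0, -1).

(0, -1)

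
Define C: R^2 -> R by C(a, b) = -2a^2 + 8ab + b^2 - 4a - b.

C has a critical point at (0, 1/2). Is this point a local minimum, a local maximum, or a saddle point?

saddle point

The Hessian of C is constant: H = [[-4, 8], [8, 2]].
det(H) = (-4)·2 − 8² = -72.
Since det(H) < 0, H is indefinite and the critical point is a saddle point.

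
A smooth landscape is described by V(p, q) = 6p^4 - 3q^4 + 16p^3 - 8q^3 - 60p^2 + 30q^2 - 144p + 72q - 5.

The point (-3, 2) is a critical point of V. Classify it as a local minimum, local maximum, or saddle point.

The mixed partial ∂²V/∂p∂q is 0, so the Hessian at any point is diag(V_pp, V_qq) = diag(24(3p^2 + 4p - 5), 12(-3q^2 - 4q + 5)).
At (-3, 2): H = diag(240, -180).
The eigenvalues have opposite signs, so H is indefinite: a saddle point.

saddle point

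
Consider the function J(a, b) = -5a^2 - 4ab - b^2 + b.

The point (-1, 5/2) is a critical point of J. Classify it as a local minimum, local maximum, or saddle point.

local maximum

The Hessian of J is constant: H = [[-10, -4], [-4, -2]].
det(H) = (-10)·(-2) − (-4)² = 4.
det(H) > 0 and tr(H) = -12 < 0, so H is negative definite and the point is a local maximum.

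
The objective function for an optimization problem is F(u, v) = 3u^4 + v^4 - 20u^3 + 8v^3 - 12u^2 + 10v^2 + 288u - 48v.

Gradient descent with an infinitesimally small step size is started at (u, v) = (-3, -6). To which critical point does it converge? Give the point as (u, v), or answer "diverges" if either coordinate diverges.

(-2, -4)

F is separable, so gradient descent decouples: u follows -∂F/∂u, v follows -∂F/∂v.
∂F/∂u = 12(u - 4)(u - 3)(u + 2); at u=-3 this is -504, so u increases.
∂F/∂v = 4(v - 1)(v + 3)(v + 4); at v=-6 this is -168, so v increases.
u converges to its nearest critical value -2 (a local min of the u-part); v converges to -4. The iterate converges to (-2, -4).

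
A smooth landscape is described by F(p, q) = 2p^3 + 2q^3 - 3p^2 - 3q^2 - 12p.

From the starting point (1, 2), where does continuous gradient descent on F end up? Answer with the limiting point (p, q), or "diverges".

F is separable, so gradient descent decouples: p follows -∂F/∂p, q follows -∂F/∂q.
∂F/∂p = 6(p - 2)(p + 1); at p=1 this is -12, so p increases.
∂F/∂q = 6q(q - 1); at q=2 this is 12, so q decreases.
p converges to its nearest critical value 2 (a local min of the p-part); q converges to 1. The iterate converges to (2, 1).

(2, 1)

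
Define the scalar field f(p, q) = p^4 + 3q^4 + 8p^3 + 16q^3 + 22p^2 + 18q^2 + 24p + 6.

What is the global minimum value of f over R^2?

-30

f(p,q) separates as A(p) + B(q) + 6, so its minimum is min A + min B + 6.
A'(p) = 4(p + 1)(p + 2)(p + 3) vanishes at p ∈ {-3, -2, -1}; B'(q) = 12q(q + 1)(q + 3) vanishes at q ∈ {-3, -1, 0}.
Local minima of A (where A''>0): A(-3)=-9, A(-1)=-9. Local minima of B: B(-3)=-27, B(0)=0.
So the global minimum of f is A(-3) + B(-3) + 6 = -9 − 27 + 6 = -30, attained at (-3, -3).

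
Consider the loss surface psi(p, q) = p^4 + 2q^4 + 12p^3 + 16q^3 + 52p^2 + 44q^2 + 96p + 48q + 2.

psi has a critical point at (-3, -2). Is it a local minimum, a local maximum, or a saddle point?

local maximum

The mixed partial ∂²psi/∂p∂q is 0, so the Hessian at any point is diag(psi_pp, psi_qq) = diag(4(3p^2 + 18p + 26), 8(3q^2 + 12q + 11)).
At (-3, -2): H = diag(-4, -8).
Both eigenvalues are negative, so H is negative definite: a local maximum.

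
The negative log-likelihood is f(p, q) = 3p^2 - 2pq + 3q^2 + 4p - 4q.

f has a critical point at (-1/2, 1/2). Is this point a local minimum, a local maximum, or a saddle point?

The Hessian of f is constant: H = [[6, -2], [-2, 6]].
det(H) = 6·6 − (-2)² = 32.
det(H) > 0 and tr(H) = 12 > 0, so H is positive definite and the point is a local minimum.

local minimum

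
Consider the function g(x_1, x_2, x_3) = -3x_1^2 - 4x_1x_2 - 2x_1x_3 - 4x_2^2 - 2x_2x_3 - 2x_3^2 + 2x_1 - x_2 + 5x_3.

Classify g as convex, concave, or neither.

concave

g is quadratic, so its Hessian is the constant matrix H = [[-6, -4, -2], [-4, -8, -2], [-2, -2, -4]].
Leading principal minors: -6, 32, -104.
Signs alternate −, +, − ⇒ H ≺ 0 ⇒ concave.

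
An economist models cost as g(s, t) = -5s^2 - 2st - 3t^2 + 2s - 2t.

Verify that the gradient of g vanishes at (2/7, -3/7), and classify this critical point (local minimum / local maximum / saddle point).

∇g = (-10s - 2t + 2, -2s - 6t - 2); substituting (2/7, -3/7) gives ∇g = (0, 0), so (2/7, -3/7) is indeed a critical point.
The Hessian of g is constant: H = [[-10, -2], [-2, -6]].
det(H) = (-10)·(-6) − (-2)² = 56.
det(H) > 0 and tr(H) = -16 < 0, so H is negative definite and the point is a local maximum.

local maximum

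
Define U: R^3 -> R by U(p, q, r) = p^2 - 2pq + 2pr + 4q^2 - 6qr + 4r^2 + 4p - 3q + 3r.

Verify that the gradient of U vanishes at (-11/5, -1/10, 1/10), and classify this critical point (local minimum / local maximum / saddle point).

local minimum

∇U = (2p - 2q + 2r + 4, -2p + 8q - 6r - 3, 2p - 6q + 8r + 3); substituting (-11/5, -1/10, 1/10) gives ∇U = (0, 0, 0), so (-11/5, -1/10, 1/10) is indeed a critical point.
The Hessian is constant: H = [[2, -2, 2], [-2, 8, -6], [2, -6, 8]].
Leading principal minors: Δ₁ = 2, Δ₂ = 12, Δ₃ = 40.
All leading minors are positive, so H is positive definite: a local minimum.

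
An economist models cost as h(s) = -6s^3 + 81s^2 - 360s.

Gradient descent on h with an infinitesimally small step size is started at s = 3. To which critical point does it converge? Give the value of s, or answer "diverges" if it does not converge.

4

h'(s) = -18(s - 5)(s - 4), so h'(3) = -36.
Gradient descent moves in the -h' direction, i.e. s is increasing.
The nearest critical point in that direction is s = 4, where h'' = 18 > 0 (a local minimum). The iterate converges there.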